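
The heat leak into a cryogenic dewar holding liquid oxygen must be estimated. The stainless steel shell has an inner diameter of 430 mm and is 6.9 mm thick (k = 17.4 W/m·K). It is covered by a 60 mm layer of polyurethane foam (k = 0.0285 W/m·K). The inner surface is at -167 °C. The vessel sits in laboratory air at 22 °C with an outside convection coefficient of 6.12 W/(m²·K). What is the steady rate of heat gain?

Each spherical layer contributes R = (1/r_i − 1/r_o)/(4πk):
R_stainless steel shell = (1/0.215 − 1/0.2219)/(4π×17.4) = 6.614×10^-4 K/W
R_polyurethane foam = (1/0.2219 − 1/0.2819)/(4π×0.0285) = 2.678 K/W
R_outer film = 1/(h·4πr_o²) = 1/(6.12×4π×0.2819²) = 0.1636 K/W
R_total = 2.842 K/W
Q = ΔT/R_total = 189/2.842

Q ≈ 66.5 W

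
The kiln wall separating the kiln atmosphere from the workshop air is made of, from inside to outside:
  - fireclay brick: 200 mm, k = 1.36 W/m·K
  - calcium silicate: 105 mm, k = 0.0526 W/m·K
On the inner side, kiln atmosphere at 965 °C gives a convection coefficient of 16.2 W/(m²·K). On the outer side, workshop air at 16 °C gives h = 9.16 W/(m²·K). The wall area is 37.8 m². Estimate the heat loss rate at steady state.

Series thermal resistances:
R_inner film = 1/(h_i·A) = 1/(16.2×37.8) = 0.001633 K/W
R_fireclay brick = L/(kA) = 0.2/(1.36×37.8) = 0.00389 K/W
R_calcium silicate = L/(kA) = 0.105/(0.0526×37.8) = 0.05281 K/W
R_outer film = 1/(h_o·A) = 1/(9.16×37.8) = 0.002888 K/W
R_total = 0.06122 K/W
Q = ΔT / R_total = 949 / 0.06122

Q ≈ 15500 W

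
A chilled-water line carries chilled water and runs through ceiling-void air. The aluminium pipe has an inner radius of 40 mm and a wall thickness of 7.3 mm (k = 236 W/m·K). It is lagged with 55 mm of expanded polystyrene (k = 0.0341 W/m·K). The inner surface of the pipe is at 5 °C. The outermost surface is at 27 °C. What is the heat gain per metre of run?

q′ ≈ 6.11 W/m

Cylindrical conduction, so R = ln(r₂/r₁)/(2πkL) per layer, in series:
R_aluminium pipe wall = ln(47.3/40)/(2π×236×1) = 1.13×10^-4 K/W
R_expanded polystyrene = ln(102.3/47.3)/(2π×0.0341×1) = 3.6 K/W
R_total = 3.6 K/W
Q = ΔT/R_total = 22/3.6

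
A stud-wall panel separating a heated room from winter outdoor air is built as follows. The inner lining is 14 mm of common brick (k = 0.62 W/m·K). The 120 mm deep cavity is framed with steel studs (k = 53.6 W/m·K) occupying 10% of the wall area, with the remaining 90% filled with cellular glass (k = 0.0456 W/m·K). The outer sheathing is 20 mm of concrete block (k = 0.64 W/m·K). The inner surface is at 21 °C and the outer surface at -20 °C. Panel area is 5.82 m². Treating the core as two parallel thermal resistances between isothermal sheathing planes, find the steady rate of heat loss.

Q ≈ 3140 W

Sheathing layers in series; stud and cavity paths in parallel between them.
R_inner = 0.014/(0.62×5.82) = 0.00388 K/W
R_stud  = 0.12/(53.6×0.1×5.82) = 0.003847 K/W
R_cav   = 0.12/(0.0456×0.9×5.82) = 0.5024 K/W
1/R_core = 1/R_stud + 1/R_cav → R_core = 0.003818 K/W
R_outer = 0.02/(0.64×5.82) = 0.005369 K/W
R_total = 0.01307 K/W
Q = ΔT/R_total = 41/0.01307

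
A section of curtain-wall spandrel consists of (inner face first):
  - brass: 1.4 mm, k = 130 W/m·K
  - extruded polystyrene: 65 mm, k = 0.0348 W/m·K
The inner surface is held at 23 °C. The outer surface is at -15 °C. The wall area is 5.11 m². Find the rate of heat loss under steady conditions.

Thermal resistances in series:
R_brass = L/(kA) = 0.0014/(130×5.11) = 2.107×10^-6 K/W
R_extruded polystyrene = L/(kA) = 0.065/(0.0348×5.11) = 0.3655 K/W
R_total = 0.3655 K/W
Q = ΔT / R_total = 38 / 0.3655

Q ≈ 104 W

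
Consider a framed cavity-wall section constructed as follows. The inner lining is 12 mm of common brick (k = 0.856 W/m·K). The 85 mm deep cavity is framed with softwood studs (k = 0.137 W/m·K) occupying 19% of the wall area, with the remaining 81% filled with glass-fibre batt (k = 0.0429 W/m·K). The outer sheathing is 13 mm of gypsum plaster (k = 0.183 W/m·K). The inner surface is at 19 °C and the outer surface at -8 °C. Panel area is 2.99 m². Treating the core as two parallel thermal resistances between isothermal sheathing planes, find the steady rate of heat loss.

Sheathing layers in series; stud and cavity paths in parallel between them.
R_inner = 0.012/(0.856×2.99) = 0.004689 K/W
R_stud  = 0.085/(0.137×0.19×2.99) = 1.092 K/W
R_cav   = 0.085/(0.0429×0.81×2.99) = 0.8181 K/W
1/R_core = 1/R_stud + 1/R_cav → R_core = 0.4677 K/W
R_outer = 0.013/(0.183×2.99) = 0.02376 K/W
R_total = 0.4962 K/W
Q = ΔT/R_total = 27/0.4962

Q ≈ 54.4 W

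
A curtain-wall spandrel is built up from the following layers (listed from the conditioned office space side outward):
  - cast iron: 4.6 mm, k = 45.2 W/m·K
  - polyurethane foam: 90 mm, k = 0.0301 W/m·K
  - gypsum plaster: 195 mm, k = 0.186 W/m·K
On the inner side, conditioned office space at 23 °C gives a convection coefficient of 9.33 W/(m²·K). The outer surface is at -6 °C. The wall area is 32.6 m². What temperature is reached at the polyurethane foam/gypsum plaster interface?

T ≈ 1.33 °C

Series thermal resistances:
R_inner film = 1/(h_i·A) = 1/(9.33×32.6) = 0.003288 K/W
R_cast iron = L/(kA) = 0.0046/(45.2×32.6) = 3.122×10^-6 K/W
R_polyurethane foam = L/(kA) = 0.09/(0.0301×32.6) = 0.09172 K/W
R_gypsum plaster = L/(kA) = 0.195/(0.186×32.6) = 0.03216 K/W
R_total = 0.1272 K/W;  Q = ΔT/R_total = 29/0.1272 = 228 W
T_interface = T_inner − Q·ΣR(inner→interface) = 23 − 228×0.09501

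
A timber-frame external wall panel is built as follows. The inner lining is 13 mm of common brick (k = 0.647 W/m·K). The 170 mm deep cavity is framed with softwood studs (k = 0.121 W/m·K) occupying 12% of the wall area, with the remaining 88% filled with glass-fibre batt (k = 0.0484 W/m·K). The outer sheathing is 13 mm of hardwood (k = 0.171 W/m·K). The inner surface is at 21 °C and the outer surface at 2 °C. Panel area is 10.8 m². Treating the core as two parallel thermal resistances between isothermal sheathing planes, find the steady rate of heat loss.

Q ≈ 66.8 W

Sheathing layers in series; stud and cavity paths in parallel between them.
R_inner = 0.013/(0.647×10.8) = 0.00186 K/W
R_stud  = 0.17/(0.121×0.12×10.8) = 1.084 K/W
R_cav   = 0.17/(0.0484×0.88×10.8) = 0.3696 K/W
1/R_core = 1/R_stud + 1/R_cav → R_core = 0.2756 K/W
R_outer = 0.013/(0.171×10.8) = 0.007039 K/W
R_total = 0.2845 K/W
Q = ΔT/R_total = 19/0.2845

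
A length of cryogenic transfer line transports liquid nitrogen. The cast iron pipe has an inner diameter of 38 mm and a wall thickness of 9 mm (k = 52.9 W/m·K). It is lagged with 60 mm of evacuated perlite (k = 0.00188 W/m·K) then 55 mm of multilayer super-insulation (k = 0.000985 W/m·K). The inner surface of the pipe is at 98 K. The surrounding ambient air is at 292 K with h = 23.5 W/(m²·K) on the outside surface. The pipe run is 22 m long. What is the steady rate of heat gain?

Cylindrical conduction, so R = ln(r₂/r₁)/(2πkL) per layer, in series:
R_cast iron pipe wall = ln(28/19)/(2π×52.9×22) = 5.303×10^-5 K/W
R_evacuated perlite = ln(88/28)/(2π×0.00188×22) = 4.407 K/W
R_multilayer super-insulation = ln(143/88)/(2π×0.000985×22) = 3.566 K/W
R_outer film = 1/(h_o·2πr_oL) = 1/(23.5×2π×0.143×22) = 0.002153 K/W
R_total = 7.975 K/W
Q = ΔT/R_total = 194/7.975

Q ≈ 24.3 W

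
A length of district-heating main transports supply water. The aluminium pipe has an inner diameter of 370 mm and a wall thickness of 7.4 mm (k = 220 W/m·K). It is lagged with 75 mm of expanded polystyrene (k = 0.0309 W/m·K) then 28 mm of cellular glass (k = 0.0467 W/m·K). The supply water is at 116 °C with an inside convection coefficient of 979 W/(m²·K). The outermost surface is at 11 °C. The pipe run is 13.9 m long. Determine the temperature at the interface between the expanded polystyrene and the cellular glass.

Cylindrical conduction, so R = ln(r₂/r₁)/(2πkL) per layer, in series:
R_inner film = 1/(h_i·2πr₁L) = 1/(979×2π×0.185×13.9) = 6.322×10^-5 K/W
R_aluminium pipe wall = ln(192.4/185)/(2π×220×13.9) = 2.041×10^-6 K/W
R_expanded polystyrene = ln(267.4/192.4)/(2π×0.0309×13.9) = 0.122 K/W
R_cellular glass = ln(295.4/267.4)/(2π×0.0467×13.9) = 0.02442 K/W
R_total = 0.1465 K/W
Q = ΔT/R_total = 105/0.1465
Q = 717 W
T_interface = T_inner − Q·ΣR(inner→interface) = 116 − 717×0.122

T ≈ 28.5 °C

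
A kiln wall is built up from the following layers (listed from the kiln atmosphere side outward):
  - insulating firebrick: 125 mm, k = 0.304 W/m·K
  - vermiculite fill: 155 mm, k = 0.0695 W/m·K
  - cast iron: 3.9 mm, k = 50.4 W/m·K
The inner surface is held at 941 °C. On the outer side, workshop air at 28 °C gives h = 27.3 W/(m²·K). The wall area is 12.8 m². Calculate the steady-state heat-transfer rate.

Q ≈ 4360 W

Series thermal resistances:
R_insulating firebrick = L/(kA) = 0.125/(0.304×12.8) = 0.03212 K/W
R_vermiculite fill = L/(kA) = 0.155/(0.0695×12.8) = 0.1742 K/W
R_cast iron = L/(kA) = 0.0039/(50.4×12.8) = 6.045×10^-6 K/W
R_outer film = 1/(h_o·A) = 1/(27.3×12.8) = 0.002862 K/W
R_total = 0.2092 K/W
Q = ΔT / R_total = 913 / 0.2092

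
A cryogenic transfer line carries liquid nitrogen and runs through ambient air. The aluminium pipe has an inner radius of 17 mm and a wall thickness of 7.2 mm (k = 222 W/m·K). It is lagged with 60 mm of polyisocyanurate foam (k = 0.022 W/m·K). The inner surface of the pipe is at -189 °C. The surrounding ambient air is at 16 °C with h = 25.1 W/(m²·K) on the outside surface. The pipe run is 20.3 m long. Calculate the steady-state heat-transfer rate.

Per-layer cylindrical resistances, series-summed:
R_aluminium pipe wall = ln(24.2/17)/(2π×222×20.3) = 1.247×10^-5 K/W
R_polyisocyanurate foam = ln(84.2/24.2)/(2π×0.022×20.3) = 0.4443 K/W
R_outer film = 1/(h_o·2πr_oL) = 1/(25.1×2π×0.0842×20.3) = 0.00371 K/W
R_total = 0.4481 K/W
Q = ΔT/R_total = 205/0.4481

Q ≈ 458 W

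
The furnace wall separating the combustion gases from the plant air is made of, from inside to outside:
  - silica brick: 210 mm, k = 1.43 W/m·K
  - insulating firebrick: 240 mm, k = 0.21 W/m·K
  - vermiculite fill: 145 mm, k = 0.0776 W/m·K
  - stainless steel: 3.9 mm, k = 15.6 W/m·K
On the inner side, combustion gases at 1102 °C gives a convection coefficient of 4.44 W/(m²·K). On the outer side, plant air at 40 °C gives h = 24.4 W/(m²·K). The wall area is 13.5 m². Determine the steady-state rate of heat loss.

Treating each layer as a thermal resistance in series:
R_inner film = 1/(h_i·A) = 1/(4.44×13.5) = 0.01668 K/W
R_silica brick = L/(kA) = 0.21/(1.43×13.5) = 0.01088 K/W
R_insulating firebrick = L/(kA) = 0.24/(0.21×13.5) = 0.08466 K/W
R_vermiculite fill = L/(kA) = 0.145/(0.0776×13.5) = 0.1384 K/W
R_stainless steel = L/(kA) = 0.0039/(15.6×13.5) = 1.852×10^-5 K/W
R_outer film = 1/(h_o·A) = 1/(24.4×13.5) = 0.003036 K/W
R_total = 0.2537 K/W
Q = ΔT / R_total = 1062 / 0.2537

Q ≈ 4190 W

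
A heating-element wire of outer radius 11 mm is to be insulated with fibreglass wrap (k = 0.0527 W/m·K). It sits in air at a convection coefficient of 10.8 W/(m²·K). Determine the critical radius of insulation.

For a cylinder r_cr = k/h = 0.0527/10.8
r_cr = 4.88 mm; since the bare radius (11 mm) is above r_cr, any added insulation will reduce heat loss.

r_cr ≈ 4.88 mm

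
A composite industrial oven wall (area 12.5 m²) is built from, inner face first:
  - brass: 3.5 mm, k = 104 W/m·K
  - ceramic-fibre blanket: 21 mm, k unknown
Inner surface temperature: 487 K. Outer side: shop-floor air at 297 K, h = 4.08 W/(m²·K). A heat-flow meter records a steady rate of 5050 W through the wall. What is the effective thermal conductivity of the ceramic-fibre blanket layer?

k ≈ 0.0933 W/(m·K)

Series thermal resistances:
R_brass = L/(kA) = 0.0035/(104×12.5) = 2.692×10^-6 K/W
R_outer film = 1/(h_o·A) = 1/(4.08×12.5) = 0.01961 K/W
Sum of known resistances R_other = 0.01961 K/W
Total R = ΔT/Q = 190/5050 = 0.03762 K/W
R_ceramic-fibre blanket = R_total − R_other = 0.01801 K/W
k = L/(R·A) = 0.021/(0.01801×12.5)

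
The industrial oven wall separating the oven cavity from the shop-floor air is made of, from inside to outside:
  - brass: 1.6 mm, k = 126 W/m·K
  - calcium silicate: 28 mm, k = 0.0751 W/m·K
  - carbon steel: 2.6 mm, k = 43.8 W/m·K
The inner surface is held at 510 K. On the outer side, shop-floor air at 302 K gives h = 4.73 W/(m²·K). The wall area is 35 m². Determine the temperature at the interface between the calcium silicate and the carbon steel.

T ≈ 377 K

Treating each layer as a thermal resistance in series:
R_brass = L/(kA) = 0.0016/(126×35) = 3.628×10^-7 K/W
R_calcium silicate = L/(kA) = 0.028/(0.0751×35) = 0.01065 K/W
R_carbon steel = L/(kA) = 0.0026/(43.8×35) = 1.696×10^-6 K/W
R_outer film = 1/(h_o·A) = 1/(4.73×35) = 0.00604 K/W
R_total = 0.01669 K/W;  Q = ΔT/R_total = 208/0.01669 = 12460 W
T_interface = T_inner − Q·ΣR(inner→interface) = 510 − 12500×0.01065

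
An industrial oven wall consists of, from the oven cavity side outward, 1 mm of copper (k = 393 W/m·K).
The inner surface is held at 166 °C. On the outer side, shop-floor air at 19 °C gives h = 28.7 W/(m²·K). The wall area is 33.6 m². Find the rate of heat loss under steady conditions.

Treating each layer as a thermal resistance in series:
R_copper = L/(kA) = 0.001/(393×33.6) = 7.573×10^-8 K/W
R_outer film = 1/(h_o·A) = 1/(28.7×33.6) = 0.001037 K/W
R_total = 0.001037 K/W
Q = ΔT / R_total = 147 / 0.001037

Q ≈ 142000 W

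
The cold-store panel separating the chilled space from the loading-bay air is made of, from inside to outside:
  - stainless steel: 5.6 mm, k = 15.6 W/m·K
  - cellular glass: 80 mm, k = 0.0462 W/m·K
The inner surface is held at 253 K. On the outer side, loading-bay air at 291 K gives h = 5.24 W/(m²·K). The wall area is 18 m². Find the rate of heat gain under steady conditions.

Model the wall as resistances in series:
R_stainless steel = L/(kA) = 0.0056/(15.6×18) = 1.994×10^-5 K/W
R_cellular glass = L/(kA) = 0.08/(0.0462×18) = 0.0962 K/W
R_outer film = 1/(h_o·A) = 1/(5.24×18) = 0.0106 K/W
R_total = 0.1068 K/W
Q = ΔT / R_total = 38 / 0.1068

Q ≈ 356 W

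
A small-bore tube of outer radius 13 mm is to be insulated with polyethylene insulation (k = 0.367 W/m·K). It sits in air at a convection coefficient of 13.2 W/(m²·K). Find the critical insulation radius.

For a cylinder r_cr = k/h = 0.367/13.2
r_cr = 27.8 mm; since the bare radius (13 mm) is below r_cr, adding a thin layer of insulation will *increase* heat loss.

r_cr ≈ 27.8 mm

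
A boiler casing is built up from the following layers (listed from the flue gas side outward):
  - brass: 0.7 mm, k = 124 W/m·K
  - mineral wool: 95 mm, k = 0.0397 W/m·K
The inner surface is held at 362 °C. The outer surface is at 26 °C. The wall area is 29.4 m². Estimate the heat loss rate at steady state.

Using the resistance-network approach (series):
R_brass = L/(kA) = 0.0007/(124×29.4) = 1.92×10^-7 K/W
R_mineral wool = L/(kA) = 0.095/(0.0397×29.4) = 0.08139 K/W
R_total = 0.08139 K/W
Q = ΔT / R_total = 336 / 0.08139

Q ≈ 4130 W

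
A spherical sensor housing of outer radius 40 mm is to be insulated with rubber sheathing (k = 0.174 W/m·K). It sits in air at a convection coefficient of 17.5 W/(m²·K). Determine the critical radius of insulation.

For a sphere r_cr = 2k/h = 2×0.174/17.5
r_cr = 19.9 mm; since the bare radius (40 mm) is above r_cr, any added insulation will reduce heat loss.

r_cr ≈ 19.9 mm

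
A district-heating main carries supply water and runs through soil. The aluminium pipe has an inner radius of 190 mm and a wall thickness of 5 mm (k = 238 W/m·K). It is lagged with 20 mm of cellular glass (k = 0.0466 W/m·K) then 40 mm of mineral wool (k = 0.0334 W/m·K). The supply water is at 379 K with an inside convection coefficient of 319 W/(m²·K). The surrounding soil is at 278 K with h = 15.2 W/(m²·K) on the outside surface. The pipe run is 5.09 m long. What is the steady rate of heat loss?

Q ≈ 432 W

Radial resistances (cylindrical: R_cond = ln(r_o/r_i)/(2πkL), R_conv = 1/(h·2πrL)):
R_inner film = 1/(h_i·2πr₁L) = 1/(319×2π×0.19×5.09) = 5.159×10^-4 K/W
R_aluminium pipe wall = ln(195/190)/(2π×238×5.09) = 3.413×10^-6 K/W
R_cellular glass = ln(215/195)/(2π×0.0466×5.09) = 0.06551 K/W
R_mineral wool = ln(255/215)/(2π×0.0334×5.09) = 0.1597 K/W
R_outer film = 1/(h_o·2πr_oL) = 1/(15.2×2π×0.255×5.09) = 0.008067 K/W
R_total = 0.2338 K/W
Q = ΔT/R_total = 101/0.2338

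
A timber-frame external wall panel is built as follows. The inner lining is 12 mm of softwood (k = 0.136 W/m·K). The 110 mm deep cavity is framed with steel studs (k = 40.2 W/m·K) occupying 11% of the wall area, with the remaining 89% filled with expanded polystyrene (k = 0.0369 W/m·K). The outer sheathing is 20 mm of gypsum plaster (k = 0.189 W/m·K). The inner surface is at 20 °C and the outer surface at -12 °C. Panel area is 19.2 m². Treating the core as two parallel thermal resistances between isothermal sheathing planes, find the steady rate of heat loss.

Sheathing layers in series; stud and cavity paths in parallel between them.
R_inner = 0.012/(0.136×19.2) = 0.004596 K/W
R_stud  = 0.11/(40.2×0.11×19.2) = 0.001296 K/W
R_cav   = 0.11/(0.0369×0.89×19.2) = 0.1745 K/W
1/R_core = 1/R_stud + 1/R_cav → R_core = 0.001286 K/W
R_outer = 0.02/(0.189×19.2) = 0.005511 K/W
R_total = 0.01139 K/W
Q = ΔT/R_total = 32/0.01139

Q ≈ 2810 W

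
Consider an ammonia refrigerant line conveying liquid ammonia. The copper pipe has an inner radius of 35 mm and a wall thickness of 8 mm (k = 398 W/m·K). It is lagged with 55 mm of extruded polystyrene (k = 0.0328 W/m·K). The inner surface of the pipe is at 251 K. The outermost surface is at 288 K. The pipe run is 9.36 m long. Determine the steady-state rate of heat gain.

Q ≈ 86.6 W

Cylindrical conduction, so R = ln(r₂/r₁)/(2πkL) per layer, in series:
R_copper pipe wall = ln(43/35)/(2π×398×9.36) = 8.795×10^-6 K/W
R_extruded polystyrene = ln(98/43)/(2π×0.0328×9.36) = 0.427 K/W
R_total = 0.4271 K/W
Q = ΔT/R_total = 37/0.4271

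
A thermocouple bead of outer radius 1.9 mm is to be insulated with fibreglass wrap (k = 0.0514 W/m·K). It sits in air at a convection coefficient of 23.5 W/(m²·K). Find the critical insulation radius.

r_cr ≈ 4.37 mm

For a sphere r_cr = 2k/h = 2×0.0514/23.5
r_cr = 4.37 mm; since the bare radius (1.9 mm) is below r_cr, adding a thin layer of insulation will *increase* heat loss.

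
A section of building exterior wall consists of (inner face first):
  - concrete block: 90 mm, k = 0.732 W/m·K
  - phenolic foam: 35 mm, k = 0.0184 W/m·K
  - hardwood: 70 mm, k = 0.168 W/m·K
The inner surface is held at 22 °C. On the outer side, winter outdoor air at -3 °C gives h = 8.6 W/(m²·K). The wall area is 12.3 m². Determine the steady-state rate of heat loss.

Treating each layer as a thermal resistance in series:
R_concrete block = L/(kA) = 0.09/(0.732×12.3) = 0.009996 K/W
R_phenolic foam = L/(kA) = 0.035/(0.0184×12.3) = 0.1546 K/W
R_hardwood = L/(kA) = 0.07/(0.168×12.3) = 0.03388 K/W
R_outer film = 1/(h_o·A) = 1/(8.6×12.3) = 0.009454 K/W
R_total = 0.208 K/W
Q = ΔT / R_total = 25 / 0.208

Q ≈ 120 W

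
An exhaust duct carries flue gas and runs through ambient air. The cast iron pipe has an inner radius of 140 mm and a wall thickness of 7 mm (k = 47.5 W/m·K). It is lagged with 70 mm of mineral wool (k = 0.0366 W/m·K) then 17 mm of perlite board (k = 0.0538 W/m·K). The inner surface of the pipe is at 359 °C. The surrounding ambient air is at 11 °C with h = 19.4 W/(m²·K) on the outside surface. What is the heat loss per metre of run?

Cylindrical conduction, so R = ln(r₂/r₁)/(2πkL) per layer, in series:
R_cast iron pipe wall = ln(147/140)/(2π×47.5×1) = 1.635×10^-4 K/W
R_mineral wool = ln(217/147)/(2π×0.0366×1) = 1.694 K/W
R_perlite board = ln(234/217)/(2π×0.0538×1) = 0.2231 K/W
R_outer film = 1/(h_o·2πr_oL) = 1/(19.4×2π×0.234×1) = 0.03506 K/W
R_total = 1.952 K/W
Q = ΔT/R_total = 348/1.952

q′ ≈ 178 W/m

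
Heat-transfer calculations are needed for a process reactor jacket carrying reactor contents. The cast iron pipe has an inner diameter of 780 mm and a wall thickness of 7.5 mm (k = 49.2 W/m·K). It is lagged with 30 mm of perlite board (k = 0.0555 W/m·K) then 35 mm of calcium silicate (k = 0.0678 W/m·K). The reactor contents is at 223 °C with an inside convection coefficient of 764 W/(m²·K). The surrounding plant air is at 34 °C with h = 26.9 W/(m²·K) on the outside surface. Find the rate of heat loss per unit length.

For a radial system each layer contributes R = ln(r_out/r_in)/(2πkL); films add R = 1/(hA).
R_inner film = 1/(h_i·2πr₁L) = 1/(764×2π×0.39×1) = 5.341×10^-4 K/W
R_cast iron pipe wall = ln(397.5/390)/(2π×49.2×1) = 6.162×10^-5 K/W
R_perlite board = ln(427.5/397.5)/(2π×0.0555×1) = 0.2086 K/W
R_calcium silicate = ln(462.5/427.5)/(2π×0.0678×1) = 0.1847 K/W
R_outer film = 1/(h_o·2πr_oL) = 1/(26.9×2π×0.4625×1) = 0.01279 K/W
R_total = 0.4068 K/W
Q = ΔT/R_total = 189/0.4068

q′ ≈ 465 W/m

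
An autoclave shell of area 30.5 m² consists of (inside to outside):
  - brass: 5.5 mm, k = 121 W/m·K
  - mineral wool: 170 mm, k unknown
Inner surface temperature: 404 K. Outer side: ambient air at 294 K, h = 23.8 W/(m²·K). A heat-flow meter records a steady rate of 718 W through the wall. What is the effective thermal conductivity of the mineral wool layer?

Treating each layer as a thermal resistance in series:
R_brass = L/(kA) = 0.0055/(121×30.5) = 1.49×10^-6 K/W
R_outer film = 1/(h_o·A) = 1/(23.8×30.5) = 0.001378 K/W
Sum of known resistances R_other = 0.001379 K/W
Total R = ΔT/Q = 110/718 = 0.1532 K/W
R_mineral wool = R_total − R_other = 0.1518 K/W
k = L/(R·A) = 0.17/(0.1518×30.5)

k ≈ 0.0367 W/(m·K)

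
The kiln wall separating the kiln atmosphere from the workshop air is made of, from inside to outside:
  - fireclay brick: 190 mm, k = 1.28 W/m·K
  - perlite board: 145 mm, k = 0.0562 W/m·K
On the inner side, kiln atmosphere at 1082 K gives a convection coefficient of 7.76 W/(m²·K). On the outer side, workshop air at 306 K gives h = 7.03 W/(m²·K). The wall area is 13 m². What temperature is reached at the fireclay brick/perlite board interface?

T ≈ 1010 K

Model the wall as resistances in series:
R_inner film = 1/(h_i·A) = 1/(7.76×13) = 0.009913 K/W
R_fireclay brick = L/(kA) = 0.19/(1.28×13) = 0.01142 K/W
R_perlite board = L/(kA) = 0.145/(0.0562×13) = 0.1985 K/W
R_outer film = 1/(h_o·A) = 1/(7.03×13) = 0.01094 K/W
R_total = 0.2307 K/W;  Q = ΔT/R_total = 776/0.2307 = 3363 W
T_interface = T_inner − Q·ΣR(inner→interface) = 1082 − 3360×0.02133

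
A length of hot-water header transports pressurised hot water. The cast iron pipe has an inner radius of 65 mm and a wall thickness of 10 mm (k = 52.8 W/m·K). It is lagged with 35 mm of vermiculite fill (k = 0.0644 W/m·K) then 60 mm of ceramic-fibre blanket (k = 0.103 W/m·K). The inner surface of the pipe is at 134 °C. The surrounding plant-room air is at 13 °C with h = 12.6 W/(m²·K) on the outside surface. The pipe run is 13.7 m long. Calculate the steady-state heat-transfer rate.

Cylindrical conduction, so R = ln(r₂/r₁)/(2πkL) per layer, in series:
R_cast iron pipe wall = ln(75/65)/(2π×52.8×13.7) = 3.149×10^-5 K/W
R_vermiculite fill = ln(110/75)/(2π×0.0644×13.7) = 0.06909 K/W
R_ceramic-fibre blanket = ln(170/110)/(2π×0.103×13.7) = 0.0491 K/W
R_outer film = 1/(h_o·2πr_oL) = 1/(12.6×2π×0.17×13.7) = 0.005424 K/W
R_total = 0.1236 K/W
Q = ΔT/R_total = 121/0.1236

Q ≈ 979 W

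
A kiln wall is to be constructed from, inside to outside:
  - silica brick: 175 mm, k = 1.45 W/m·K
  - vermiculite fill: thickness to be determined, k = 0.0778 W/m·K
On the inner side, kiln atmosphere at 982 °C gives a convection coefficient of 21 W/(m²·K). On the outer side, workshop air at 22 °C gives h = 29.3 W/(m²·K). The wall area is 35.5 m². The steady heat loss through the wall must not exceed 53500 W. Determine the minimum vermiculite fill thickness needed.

L ≈ 33.8 mm

Thermal resistances in series:
R_inner film = 1/(h_i·A) = 1/(21×35.5) = 0.001341 K/W
R_silica brick = L/(kA) = 0.175/(1.45×35.5) = 0.0034 K/W
R_outer film = 1/(h_o·A) = 1/(29.3×35.5) = 9.614×10^-4 K/W
Sum of the known resistances R_other = 0.005702 K/W
Required total resistance R_tot = ΔT/Q_allow = 960/53500 = 0.01794 K/W
R_vermiculite fill = R_tot − R_other = 0.01224 K/W
L = R·k·A = 0.01224×0.0778×35.5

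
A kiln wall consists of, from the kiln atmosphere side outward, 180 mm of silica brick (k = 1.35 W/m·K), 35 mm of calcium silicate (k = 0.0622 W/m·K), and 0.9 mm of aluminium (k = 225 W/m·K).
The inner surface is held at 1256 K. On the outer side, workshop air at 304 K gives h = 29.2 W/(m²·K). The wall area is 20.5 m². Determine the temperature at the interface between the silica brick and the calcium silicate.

Thermal resistances in series:
R_silica brick = L/(kA) = 0.18/(1.35×20.5) = 0.006504 K/W
R_calcium silicate = L/(kA) = 0.035/(0.0622×20.5) = 0.02745 K/W
R_aluminium = L/(kA) = 0.0009/(225×20.5) = 1.951×10^-7 K/W
R_outer film = 1/(h_o·A) = 1/(29.2×20.5) = 0.001671 K/W
R_total = 0.03562 K/W;  Q = ΔT/R_total = 952/0.03562 = 26720 W
T_interface = T_inner − Q·ΣR(inner→interface) = 1256 − 26700×0.006504

T ≈ 1080 K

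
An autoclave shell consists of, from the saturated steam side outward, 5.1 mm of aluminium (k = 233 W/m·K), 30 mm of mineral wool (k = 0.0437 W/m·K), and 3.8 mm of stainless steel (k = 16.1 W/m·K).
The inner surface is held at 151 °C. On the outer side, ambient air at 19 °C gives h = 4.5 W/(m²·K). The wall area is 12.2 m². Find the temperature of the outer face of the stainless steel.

T ≈ 51.3 °C

Thermal resistances in series:
R_aluminium = L/(kA) = 0.0051/(233×12.2) = 1.794×10^-6 K/W
R_mineral wool = L/(kA) = 0.03/(0.0437×12.2) = 0.05627 K/W
R_stainless steel = L/(kA) = 0.0038/(16.1×12.2) = 1.935×10^-5 K/W
R_outer film = 1/(h_o·A) = 1/(4.5×12.2) = 0.01821 K/W
R_total = 0.07451 K/W;  Q = ΔT/R_total = 132/0.07451 = 1772 W
T_interface = T_inner − Q·ΣR(inner→interface) = 151 − 1770×0.05629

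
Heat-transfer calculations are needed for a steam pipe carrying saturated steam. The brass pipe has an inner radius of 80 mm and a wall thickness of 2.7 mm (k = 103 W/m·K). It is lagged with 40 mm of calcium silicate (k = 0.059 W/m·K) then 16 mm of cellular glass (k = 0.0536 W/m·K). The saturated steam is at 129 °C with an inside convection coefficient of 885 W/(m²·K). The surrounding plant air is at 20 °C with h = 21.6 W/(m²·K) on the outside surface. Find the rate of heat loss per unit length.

Treating each annulus and film as a series resistance:
R_inner film = 1/(h_i·2πr₁L) = 1/(885×2π×0.08×1) = 0.002248 K/W
R_brass pipe wall = ln(82.7/80)/(2π×103×1) = 5.129×10^-5 K/W
R_calcium silicate = ln(122.7/82.7)/(2π×0.059×1) = 1.064 K/W
R_cellular glass = ln(138.7/122.7)/(2π×0.0536×1) = 0.364 K/W
R_outer film = 1/(h_o·2πr_oL) = 1/(21.6×2π×0.1387×1) = 0.05312 K/W
R_total = 1.484 K/W
Q = ΔT/R_total = 109/1.484

q′ ≈ 73.5 W/m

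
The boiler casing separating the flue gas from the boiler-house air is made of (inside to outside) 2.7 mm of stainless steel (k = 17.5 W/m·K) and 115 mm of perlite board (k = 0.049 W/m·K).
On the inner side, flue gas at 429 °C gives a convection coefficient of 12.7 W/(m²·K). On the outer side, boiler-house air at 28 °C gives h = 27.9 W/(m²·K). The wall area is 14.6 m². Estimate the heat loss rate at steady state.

Thermal resistances in series:
R_inner film = 1/(h_i·A) = 1/(12.7×14.6) = 0.005393 K/W
R_stainless steel = L/(kA) = 0.0027/(17.5×14.6) = 1.057×10^-5 K/W
R_perlite board = L/(kA) = 0.115/(0.049×14.6) = 0.1607 K/W
R_outer film = 1/(h_o·A) = 1/(27.9×14.6) = 0.002455 K/W
R_total = 0.1686 K/W
Q = ΔT / R_total = 401 / 0.1686

Q ≈ 2380 W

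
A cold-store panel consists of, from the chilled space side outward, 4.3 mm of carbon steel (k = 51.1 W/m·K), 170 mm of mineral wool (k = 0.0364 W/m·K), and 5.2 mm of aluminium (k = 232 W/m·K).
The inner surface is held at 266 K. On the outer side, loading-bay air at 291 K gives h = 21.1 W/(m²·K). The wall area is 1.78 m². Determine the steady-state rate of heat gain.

Q ≈ 9.43 W

Treating each layer as a thermal resistance in series:
R_carbon steel = L/(kA) = 0.0043/(51.1×1.78) = 4.727×10^-5 K/W
R_mineral wool = L/(kA) = 0.17/(0.0364×1.78) = 2.624 K/W
R_aluminium = L/(kA) = 0.0052/(232×1.78) = 1.259×10^-5 K/W
R_outer film = 1/(h_o·A) = 1/(21.1×1.78) = 0.02663 K/W
R_total = 2.65 K/W
Q = ΔT / R_total = 25 / 2.65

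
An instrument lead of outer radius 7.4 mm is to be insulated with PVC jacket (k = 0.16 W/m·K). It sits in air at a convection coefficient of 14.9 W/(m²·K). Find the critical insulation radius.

For a cylinder r_cr = k/h = 0.16/14.9
r_cr = 10.7 mm; since the bare radius (7.4 mm) is below r_cr, adding a thin layer of insulation will *increase* heat loss.

r_cr ≈ 10.7 mm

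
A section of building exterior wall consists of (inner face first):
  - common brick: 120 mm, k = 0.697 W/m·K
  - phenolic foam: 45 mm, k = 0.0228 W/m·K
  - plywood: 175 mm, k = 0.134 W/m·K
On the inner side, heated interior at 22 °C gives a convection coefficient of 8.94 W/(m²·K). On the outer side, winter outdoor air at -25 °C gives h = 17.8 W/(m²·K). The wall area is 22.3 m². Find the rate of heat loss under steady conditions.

Model the wall as resistances in series:
R_inner film = 1/(h_i·A) = 1/(8.94×22.3) = 0.005016 K/W
R_common brick = L/(kA) = 0.12/(0.697×22.3) = 0.00772 K/W
R_phenolic foam = L/(kA) = 0.045/(0.0228×22.3) = 0.08851 K/W
R_plywood = L/(kA) = 0.175/(0.134×22.3) = 0.05856 K/W
R_outer film = 1/(h_o·A) = 1/(17.8×22.3) = 0.002519 K/W
R_total = 0.1623 K/W
Q = ΔT / R_total = 47 / 0.1623

Q ≈ 290 W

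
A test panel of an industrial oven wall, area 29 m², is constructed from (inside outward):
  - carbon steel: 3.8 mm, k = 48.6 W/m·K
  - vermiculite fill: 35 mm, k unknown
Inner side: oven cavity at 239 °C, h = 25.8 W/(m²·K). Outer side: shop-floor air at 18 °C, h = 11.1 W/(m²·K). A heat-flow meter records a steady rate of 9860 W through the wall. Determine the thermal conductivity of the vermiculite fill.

k ≈ 0.0672 W/(m·K)

Series thermal resistances:
R_inner film = 1/(h_i·A) = 1/(25.8×29) = 0.001337 K/W
R_carbon steel = L/(kA) = 0.0038/(48.6×29) = 2.696×10^-6 K/W
R_outer film = 1/(h_o·A) = 1/(11.1×29) = 0.003107 K/W
Sum of known resistances R_other = 0.004446 K/W
Total R = ΔT/Q = 221/9860 = 0.02241 K/W
R_vermiculite fill = R_total − R_other = 0.01797 K/W
k = L/(R·A) = 0.035/(0.01797×29)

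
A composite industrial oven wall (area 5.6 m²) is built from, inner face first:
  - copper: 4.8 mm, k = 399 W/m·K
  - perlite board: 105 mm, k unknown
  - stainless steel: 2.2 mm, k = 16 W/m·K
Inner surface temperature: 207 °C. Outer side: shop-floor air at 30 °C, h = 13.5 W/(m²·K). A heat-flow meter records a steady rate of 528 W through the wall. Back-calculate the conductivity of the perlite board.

k ≈ 0.0582 W/(m·K)

Treating each layer as a thermal resistance in series:
R_copper = L/(kA) = 0.0048/(399×5.6) = 2.148×10^-6 K/W
R_stainless steel = L/(kA) = 0.0022/(16×5.6) = 2.455×10^-5 K/W
R_outer film = 1/(h_o·A) = 1/(13.5×5.6) = 0.01323 K/W
Sum of known resistances R_other = 0.01325 K/W
Total R = ΔT/Q = 177/528 = 0.3352 K/W
R_perlite board = R_total − R_other = 0.322 K/W
k = L/(R·A) = 0.105/(0.322×5.6)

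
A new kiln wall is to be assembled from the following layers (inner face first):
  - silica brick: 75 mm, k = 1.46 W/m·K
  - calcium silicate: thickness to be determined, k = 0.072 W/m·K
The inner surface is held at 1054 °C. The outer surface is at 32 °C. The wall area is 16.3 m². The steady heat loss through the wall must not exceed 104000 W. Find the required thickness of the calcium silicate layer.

Series thermal resistances:
R_silica brick = L/(kA) = 0.075/(1.46×16.3) = 0.003152 K/W
Sum of the known resistances R_other = 0.003152 K/W
Required total resistance R_tot = ΔT/Q_allow = 1022/104000 = 0.009827 K/W
R_calcium silicate = R_tot − R_other = 0.006675 K/W
L = R·k·A = 0.006675×0.072×16.3

L ≈ 7.83 mm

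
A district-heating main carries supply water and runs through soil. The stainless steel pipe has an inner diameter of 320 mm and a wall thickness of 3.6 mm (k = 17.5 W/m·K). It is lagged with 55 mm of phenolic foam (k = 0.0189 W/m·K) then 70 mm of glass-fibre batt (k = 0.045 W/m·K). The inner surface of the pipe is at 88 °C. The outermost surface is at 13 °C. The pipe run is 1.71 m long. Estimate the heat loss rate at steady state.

Per-layer cylindrical resistances, series-summed:
R_stainless steel pipe wall = ln(163.6/160)/(2π×17.5×1.71) = 1.183×10^-4 K/W
R_phenolic foam = ln(218.6/163.6)/(2π×0.0189×1.71) = 1.427 K/W
R_glass-fibre batt = ln(288.6/218.6)/(2π×0.045×1.71) = 0.5746 K/W
R_total = 2.002 K/W
Q = ΔT/R_total = 75/2.002

Q ≈ 37.5 W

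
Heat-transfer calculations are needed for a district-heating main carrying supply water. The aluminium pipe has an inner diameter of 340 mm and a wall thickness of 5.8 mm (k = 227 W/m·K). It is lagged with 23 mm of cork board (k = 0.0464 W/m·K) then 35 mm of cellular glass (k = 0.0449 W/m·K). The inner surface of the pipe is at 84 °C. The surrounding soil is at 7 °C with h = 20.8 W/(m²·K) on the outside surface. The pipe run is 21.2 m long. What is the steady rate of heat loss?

For a radial system each layer contributes R = ln(r_out/r_in)/(2πkL); films add R = 1/(hA).
R_aluminium pipe wall = ln(175.8/170)/(2π×227×21.2) = 1.11×10^-6 K/W
R_cork board = ln(198.8/175.8)/(2π×0.0464×21.2) = 0.01989 K/W
R_cellular glass = ln(233.8/198.8)/(2π×0.0449×21.2) = 0.02711 K/W
R_outer film = 1/(h_o·2πr_oL) = 1/(20.8×2π×0.2338×21.2) = 0.001544 K/W
R_total = 0.04855 K/W
Q = ΔT/R_total = 77/0.04855

Q ≈ 1590 W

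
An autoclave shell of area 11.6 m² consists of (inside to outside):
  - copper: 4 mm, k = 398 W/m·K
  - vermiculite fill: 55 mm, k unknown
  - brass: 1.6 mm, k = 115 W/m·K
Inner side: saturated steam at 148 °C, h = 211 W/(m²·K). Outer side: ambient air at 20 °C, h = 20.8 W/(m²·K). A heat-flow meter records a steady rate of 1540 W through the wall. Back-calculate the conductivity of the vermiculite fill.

k ≈ 0.0604 W/(m·K)

Using the resistance-network approach (series):
R_inner film = 1/(h_i·A) = 1/(211×11.6) = 4.086×10^-4 K/W
R_copper = L/(kA) = 0.004/(398×11.6) = 8.664×10^-7 K/W
R_brass = L/(kA) = 0.0016/(115×11.6) = 1.199×10^-6 K/W
R_outer film = 1/(h_o·A) = 1/(20.8×11.6) = 0.004145 K/W
Sum of known resistances R_other = 0.004555 K/W
Total R = ΔT/Q = 128/1540 = 0.08312 K/W
R_vermiculite fill = R_total − R_other = 0.07856 K/W
k = L/(R·A) = 0.055/(0.07856×11.6)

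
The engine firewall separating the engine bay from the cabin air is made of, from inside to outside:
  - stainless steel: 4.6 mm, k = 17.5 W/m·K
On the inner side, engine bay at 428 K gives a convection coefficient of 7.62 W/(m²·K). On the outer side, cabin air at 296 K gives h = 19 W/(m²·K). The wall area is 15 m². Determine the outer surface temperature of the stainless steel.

Treating each layer as a thermal resistance in series:
R_inner film = 1/(h_i·A) = 1/(7.62×15) = 0.008749 K/W
R_stainless steel = L/(kA) = 0.0046/(17.5×15) = 1.752×10^-5 K/W
R_outer film = 1/(h_o·A) = 1/(19×15) = 0.003509 K/W
R_total = 0.01228 K/W;  Q = ΔT/R_total = 132/0.01228 = 10750 W
T_interface = T_inner − Q·ΣR(inner→interface) = 428 − 10800×0.008766

T ≈ 334 K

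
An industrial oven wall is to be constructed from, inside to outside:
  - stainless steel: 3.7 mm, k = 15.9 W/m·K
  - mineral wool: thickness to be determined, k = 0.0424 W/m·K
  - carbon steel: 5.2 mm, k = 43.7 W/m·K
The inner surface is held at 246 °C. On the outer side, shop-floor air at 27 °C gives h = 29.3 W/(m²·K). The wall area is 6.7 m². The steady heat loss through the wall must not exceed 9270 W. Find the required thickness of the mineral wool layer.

L ≈ 5.25 mm

Thermal resistances in series:
R_stainless steel = L/(kA) = 0.0037/(15.9×6.7) = 3.473×10^-5 K/W
R_carbon steel = L/(kA) = 0.0052/(43.7×6.7) = 1.776×10^-5 K/W
R_outer film = 1/(h_o·A) = 1/(29.3×6.7) = 0.005094 K/W
Sum of the known resistances R_other = 0.005146 K/W
Required total resistance R_tot = ΔT/Q_allow = 219/9270 = 0.02362 K/W
R_mineral wool = R_tot − R_other = 0.01848 K/W
L = R·k·A = 0.01848×0.0424×6.7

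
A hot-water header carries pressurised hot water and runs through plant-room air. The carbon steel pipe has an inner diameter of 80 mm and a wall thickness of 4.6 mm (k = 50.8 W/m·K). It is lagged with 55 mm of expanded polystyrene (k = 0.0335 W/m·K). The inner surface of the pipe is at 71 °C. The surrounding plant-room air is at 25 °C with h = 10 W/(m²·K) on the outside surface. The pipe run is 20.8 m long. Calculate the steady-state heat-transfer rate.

Radial resistances (cylindrical: R_cond = ln(r_o/r_i)/(2πkL), R_conv = 1/(h·2πrL)):
R_carbon steel pipe wall = ln(44.6/40)/(2π×50.8×20.8) = 1.64×10^-5 K/W
R_expanded polystyrene = ln(99.6/44.6)/(2π×0.0335×20.8) = 0.1835 K/W
R_outer film = 1/(h_o·2πr_oL) = 1/(10×2π×0.0996×20.8) = 0.007682 K/W
R_total = 0.1912 K/W
Q = ΔT/R_total = 46/0.1912

Q ≈ 241 W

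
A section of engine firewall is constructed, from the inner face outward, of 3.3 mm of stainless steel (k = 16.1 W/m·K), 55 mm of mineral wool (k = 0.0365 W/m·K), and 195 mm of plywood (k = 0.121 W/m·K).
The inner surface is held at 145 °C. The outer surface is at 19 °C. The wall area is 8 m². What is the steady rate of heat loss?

Q ≈ 323 W

Treating each layer as a thermal resistance in series:
R_stainless steel = L/(kA) = 0.0033/(16.1×8) = 2.562×10^-5 K/W
R_mineral wool = L/(kA) = 0.055/(0.0365×8) = 0.1884 K/W
R_plywood = L/(kA) = 0.195/(0.121×8) = 0.2014 K/W
R_total = 0.3898 K/W
Q = ΔT / R_total = 126 / 0.3898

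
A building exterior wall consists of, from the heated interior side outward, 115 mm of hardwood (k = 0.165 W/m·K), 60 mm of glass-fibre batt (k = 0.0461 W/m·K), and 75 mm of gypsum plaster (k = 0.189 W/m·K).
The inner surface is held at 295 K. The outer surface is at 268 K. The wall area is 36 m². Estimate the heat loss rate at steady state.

Treating each layer as a thermal resistance in series:
R_hardwood = L/(kA) = 0.115/(0.165×36) = 0.01936 K/W
R_glass-fibre batt = L/(kA) = 0.06/(0.0461×36) = 0.03615 K/W
R_gypsum plaster = L/(kA) = 0.075/(0.189×36) = 0.01102 K/W
R_total = 0.06654 K/W
Q = ΔT / R_total = 27 / 0.06654

Q ≈ 406 W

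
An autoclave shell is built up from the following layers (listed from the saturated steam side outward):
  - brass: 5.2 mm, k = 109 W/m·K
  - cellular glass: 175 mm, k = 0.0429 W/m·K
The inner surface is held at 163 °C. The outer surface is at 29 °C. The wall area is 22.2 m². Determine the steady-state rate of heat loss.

Q ≈ 729 W

Model the wall as resistances in series:
R_brass = L/(kA) = 0.0052/(109×22.2) = 2.149×10^-6 K/W
R_cellular glass = L/(kA) = 0.175/(0.0429×22.2) = 0.1838 K/W
R_total = 0.1838 K/W
Q = ΔT / R_total = 134 / 0.1838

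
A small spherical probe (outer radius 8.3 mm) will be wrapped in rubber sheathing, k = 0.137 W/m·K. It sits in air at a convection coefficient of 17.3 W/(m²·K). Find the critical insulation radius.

For a sphere r_cr = 2k/h = 2×0.137/17.3
r_cr = 15.8 mm; since the bare radius (8.3 mm) is below r_cr, adding a thin layer of insulation will *increase* heat loss.

r_cr ≈ 15.8 mm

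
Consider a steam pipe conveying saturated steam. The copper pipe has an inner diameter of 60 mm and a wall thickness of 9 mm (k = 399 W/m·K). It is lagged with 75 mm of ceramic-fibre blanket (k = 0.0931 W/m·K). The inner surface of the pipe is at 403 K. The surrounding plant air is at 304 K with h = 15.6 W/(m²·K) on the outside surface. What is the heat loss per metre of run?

For a radial system each layer contributes R = ln(r_out/r_in)/(2πkL); films add R = 1/(hA).
R_copper pipe wall = ln(39/30)/(2π×399×1) = 1.047×10^-4 K/W
R_ceramic-fibre blanket = ln(114/39)/(2π×0.0931×1) = 1.834 K/W
R_outer film = 1/(h_o·2πr_oL) = 1/(15.6×2π×0.114×1) = 0.08949 K/W
R_total = 1.923 K/W
Q = ΔT/R_total = 99/1.923

q′ ≈ 51.5 W/m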